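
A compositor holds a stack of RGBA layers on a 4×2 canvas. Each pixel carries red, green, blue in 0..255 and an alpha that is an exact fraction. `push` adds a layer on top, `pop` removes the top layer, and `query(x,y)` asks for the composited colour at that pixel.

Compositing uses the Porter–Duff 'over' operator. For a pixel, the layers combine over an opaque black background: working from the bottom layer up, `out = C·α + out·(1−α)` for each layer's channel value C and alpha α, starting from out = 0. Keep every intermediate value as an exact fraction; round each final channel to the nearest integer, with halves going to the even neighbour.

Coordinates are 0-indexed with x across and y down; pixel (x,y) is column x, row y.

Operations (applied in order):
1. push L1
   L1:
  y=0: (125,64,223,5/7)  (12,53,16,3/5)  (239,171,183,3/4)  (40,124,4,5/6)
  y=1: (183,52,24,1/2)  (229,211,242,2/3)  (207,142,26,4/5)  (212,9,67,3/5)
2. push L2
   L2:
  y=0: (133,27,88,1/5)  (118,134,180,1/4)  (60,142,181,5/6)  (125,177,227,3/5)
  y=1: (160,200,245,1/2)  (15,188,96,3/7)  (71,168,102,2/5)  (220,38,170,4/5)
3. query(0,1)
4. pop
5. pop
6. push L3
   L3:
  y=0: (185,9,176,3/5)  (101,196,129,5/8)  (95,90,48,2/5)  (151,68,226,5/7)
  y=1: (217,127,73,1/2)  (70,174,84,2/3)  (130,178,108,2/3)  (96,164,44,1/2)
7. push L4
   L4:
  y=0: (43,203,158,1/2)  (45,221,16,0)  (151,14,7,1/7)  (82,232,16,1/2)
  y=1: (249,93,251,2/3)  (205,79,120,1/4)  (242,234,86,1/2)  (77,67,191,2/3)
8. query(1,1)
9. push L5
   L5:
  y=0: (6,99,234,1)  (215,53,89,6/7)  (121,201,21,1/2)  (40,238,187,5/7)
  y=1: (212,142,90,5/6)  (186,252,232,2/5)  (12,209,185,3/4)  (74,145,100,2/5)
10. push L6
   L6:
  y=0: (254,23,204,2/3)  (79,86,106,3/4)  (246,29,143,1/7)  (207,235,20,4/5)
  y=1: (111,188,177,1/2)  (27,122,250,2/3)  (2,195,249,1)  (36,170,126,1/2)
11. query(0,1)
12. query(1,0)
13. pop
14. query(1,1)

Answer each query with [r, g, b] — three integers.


at x=0,y=1 over L1,L2:
L1 α=1/2: [183/2, 26, 12]
L2 α=1/2: [503/4, 113, 257/2]
→ [126, 113, 128]

at x=1,y=1 over L3,L4:
after L3 α=2/3: [140/3, 116, 56]
after L4 α=1/4: [345/4, 427/4, 72]
rounded: [86, 107, 72]

(0,1) stack=L3,L4,L5,L6; from [0,0,0]:
after L3 α=1/2: [217/2, 127/2, 73/2]
after L4 α=2/3: [1213/6, 499/6, 359/2]
after L5 α=5/6: [7573/36, 4759/36, 1259/12]
after L6 α=1/2: [11569/72, 11527/72, 3383/24]
→ [161, 160, 141]

at x=1,y=0 over L3,L4,L5,L6:
+L3 (α=5/8) → [505/8, 245/2, 645/8]
+L4 (α=0) → [505/8, 245/2, 645/8]
+L5 (α=6/7) → [10825/56, 881/14, 4917/56]
+L6 (α=3/4) → [24097/224, 4493/56, 22725/224]
→ [108, 80, 101]

at x=1,y=1 over L3,L4,L5:
after L3 α=2/3: [140/3, 116, 56]
after L4 α=1/4: [345/4, 427/4, 72]
after L5 α=2/5: [2523/20, 3297/20, 136]
→ [126, 165, 136]


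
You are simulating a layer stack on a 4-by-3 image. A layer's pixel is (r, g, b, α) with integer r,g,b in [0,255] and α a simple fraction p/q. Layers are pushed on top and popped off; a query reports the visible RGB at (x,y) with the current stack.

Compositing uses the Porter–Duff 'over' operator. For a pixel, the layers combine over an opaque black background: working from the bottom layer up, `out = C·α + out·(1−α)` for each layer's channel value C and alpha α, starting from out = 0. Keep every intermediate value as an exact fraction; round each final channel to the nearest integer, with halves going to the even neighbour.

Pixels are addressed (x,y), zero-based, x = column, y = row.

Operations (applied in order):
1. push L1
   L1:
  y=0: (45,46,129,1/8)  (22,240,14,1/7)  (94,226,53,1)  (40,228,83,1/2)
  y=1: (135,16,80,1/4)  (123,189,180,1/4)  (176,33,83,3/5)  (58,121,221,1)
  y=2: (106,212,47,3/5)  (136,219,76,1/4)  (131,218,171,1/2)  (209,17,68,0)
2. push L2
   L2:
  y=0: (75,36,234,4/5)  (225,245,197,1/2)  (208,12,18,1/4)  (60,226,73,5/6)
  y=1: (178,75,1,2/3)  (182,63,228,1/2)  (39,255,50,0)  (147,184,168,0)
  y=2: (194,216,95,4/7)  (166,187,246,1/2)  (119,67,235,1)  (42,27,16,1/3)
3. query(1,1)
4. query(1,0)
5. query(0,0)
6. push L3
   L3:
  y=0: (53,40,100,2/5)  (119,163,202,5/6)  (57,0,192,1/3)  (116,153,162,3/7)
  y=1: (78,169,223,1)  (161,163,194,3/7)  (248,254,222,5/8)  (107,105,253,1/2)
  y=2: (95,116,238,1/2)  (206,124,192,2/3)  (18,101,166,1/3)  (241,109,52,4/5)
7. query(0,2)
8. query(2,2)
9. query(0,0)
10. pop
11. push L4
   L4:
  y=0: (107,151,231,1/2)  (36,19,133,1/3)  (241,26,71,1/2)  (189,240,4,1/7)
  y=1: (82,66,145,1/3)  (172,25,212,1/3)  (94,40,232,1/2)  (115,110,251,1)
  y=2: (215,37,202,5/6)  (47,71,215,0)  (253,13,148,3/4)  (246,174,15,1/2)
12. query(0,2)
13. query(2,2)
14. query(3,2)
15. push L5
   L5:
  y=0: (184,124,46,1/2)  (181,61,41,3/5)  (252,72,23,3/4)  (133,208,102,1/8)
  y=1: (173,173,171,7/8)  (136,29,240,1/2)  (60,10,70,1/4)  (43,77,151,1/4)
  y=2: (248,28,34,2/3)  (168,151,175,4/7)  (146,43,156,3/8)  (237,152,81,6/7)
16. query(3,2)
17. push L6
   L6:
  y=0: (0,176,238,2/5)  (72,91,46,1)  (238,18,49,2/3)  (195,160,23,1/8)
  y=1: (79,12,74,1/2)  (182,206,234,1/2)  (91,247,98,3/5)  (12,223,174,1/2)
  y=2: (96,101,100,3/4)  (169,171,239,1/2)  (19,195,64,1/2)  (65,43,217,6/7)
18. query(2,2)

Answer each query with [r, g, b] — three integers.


(1,1) stack=L1,L2; from [0,0,0]:
L1 α=1/4: [123/4, 189/4, 45]
L2 α=1/2: [851/8, 441/8, 273/2]
→ [106, 55, 136]

(1,0) stack=L1,L2; from [0,0,0]:
+L1 (α=1/7) → [22/7, 240/7, 2]
+L2 (α=1/2) → [1597/14, 1955/14, 199/2]
→ [114, 140, 100]

(0,0) stack=L1,L2; from [0,0,0]:
L1 α=1/8: [45/8, 23/4, 129/8]
L2 α=4/5: [489/8, 599/20, 7617/40]
= [61, 30, 190]

at x=0,y=2 over L1,L2,L3:
L1 α=3/5: [318/5, 636/5, 141/5]
L2 α=4/7: [4834/35, 6228/35, 2323/35]
L3 α=1/2: [8159/70, 5144/35, 10653/70]
= [117, 147, 152]

at x=2,y=2 over L1,L2,L3:
+L1 (α=1/2) → [131/2, 109, 171/2]
+L2 (α=1) → [119, 67, 235]
+L3 (α=1/3) → [256/3, 235/3, 212]
= [85, 78, 212]

query (0,0) [L1,L2,L3] — begin 0,0,0
after L1 α=1/8: [45/8, 23/4, 129/8]
after L2 α=4/5: [489/8, 599/20, 7617/40]
after L3 α=2/5: [463/8, 3397/100, 30851/200]
= [58, 34, 154]

query (0,2) [L1,L2,L4] — begin 0,0,0
after L1 α=3/5: [318/5, 636/5, 141/5]
after L2 α=4/7: [4834/35, 6228/35, 2323/35]
after L4 α=5/6: [14153/70, 12703/210, 37673/210]
→ [202, 60, 179]

(2,2) stack=L1,L2,L4; from [0,0,0]:
+L1 (α=1/2) → [131/2, 109, 171/2]
+L2 (α=1) → [119, 67, 235]
+L4 (α=3/4) → [439/2, 53/2, 679/4]
rounded: [220, 26, 170]

(3,2) stack=L1,L2,L4; from [0,0,0]:
+L1 (α=0) → [0, 0, 0]
+L2 (α=1/3) → [14, 9, 16/3]
+L4 (α=1/2) → [130, 183/2, 61/6]
rounded: [130, 92, 10]

(3,2) stack=L1,L2,L4,L5; from [0,0,0]:
after L1 α=0: [0, 0, 0]
after L2 α=1/3: [14, 9, 16/3]
after L4 α=1/2: [130, 183/2, 61/6]
after L5 α=6/7: [1552/7, 2007/14, 2977/42]
= [222, 143, 71]

(2,2) stack=L1,L2,L4,L5,L6; from [0,0,0]:
after L1 α=1/2: [131/2, 109, 171/2]
after L2 α=1: [119, 67, 235]
after L4 α=3/4: [439/2, 53/2, 679/4]
after L5 α=3/8: [3071/16, 523/16, 5267/32]
after L6 α=1/2: [3375/32, 3643/32, 7315/64]
= [105, 114, 114]


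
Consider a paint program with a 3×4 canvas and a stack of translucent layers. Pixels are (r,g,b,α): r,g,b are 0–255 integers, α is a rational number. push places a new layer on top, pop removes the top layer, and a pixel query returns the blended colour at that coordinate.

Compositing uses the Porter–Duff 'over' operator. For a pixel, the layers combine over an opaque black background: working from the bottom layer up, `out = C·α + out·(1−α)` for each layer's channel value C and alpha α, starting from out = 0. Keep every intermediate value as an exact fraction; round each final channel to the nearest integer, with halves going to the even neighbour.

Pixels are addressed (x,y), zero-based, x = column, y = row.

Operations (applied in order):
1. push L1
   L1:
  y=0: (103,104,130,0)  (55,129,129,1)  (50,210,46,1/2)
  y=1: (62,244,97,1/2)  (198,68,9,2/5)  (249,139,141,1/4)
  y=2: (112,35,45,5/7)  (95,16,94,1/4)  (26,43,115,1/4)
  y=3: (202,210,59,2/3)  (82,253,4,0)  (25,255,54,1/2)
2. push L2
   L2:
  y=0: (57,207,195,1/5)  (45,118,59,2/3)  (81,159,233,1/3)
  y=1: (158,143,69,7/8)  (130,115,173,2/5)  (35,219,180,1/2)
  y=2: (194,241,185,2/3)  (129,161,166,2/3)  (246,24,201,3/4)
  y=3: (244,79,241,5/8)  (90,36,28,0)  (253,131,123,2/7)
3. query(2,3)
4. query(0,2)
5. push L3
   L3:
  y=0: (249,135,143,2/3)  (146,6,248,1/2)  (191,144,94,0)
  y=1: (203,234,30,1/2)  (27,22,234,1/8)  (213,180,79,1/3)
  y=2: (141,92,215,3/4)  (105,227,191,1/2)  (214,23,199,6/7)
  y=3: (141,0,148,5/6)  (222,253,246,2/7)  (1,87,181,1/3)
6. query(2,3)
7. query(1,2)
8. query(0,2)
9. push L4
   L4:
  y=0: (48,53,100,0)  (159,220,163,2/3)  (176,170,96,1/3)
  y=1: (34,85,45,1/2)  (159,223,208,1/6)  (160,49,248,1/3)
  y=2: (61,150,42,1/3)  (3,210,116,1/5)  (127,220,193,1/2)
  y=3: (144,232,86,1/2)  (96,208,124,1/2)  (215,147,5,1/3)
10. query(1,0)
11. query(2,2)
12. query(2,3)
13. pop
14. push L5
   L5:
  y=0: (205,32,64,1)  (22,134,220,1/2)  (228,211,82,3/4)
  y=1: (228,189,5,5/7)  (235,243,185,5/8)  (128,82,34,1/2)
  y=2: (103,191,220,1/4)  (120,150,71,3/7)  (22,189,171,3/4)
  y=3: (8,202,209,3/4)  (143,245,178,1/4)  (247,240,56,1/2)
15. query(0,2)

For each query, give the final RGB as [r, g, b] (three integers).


(2,3) stack=L1,L2; from [0,0,0]:
L1 α=1/2: [25/2, 255/2, 27]
L2 α=2/7: [1137/14, 257/2, 381/7]
= [81, 128, 54]

at x=0,y=2 over L1,L2:
+L1 (α=5/7) → [80, 25, 225/7]
+L2 (α=2/3) → [156, 169, 2815/21]
rounded: [156, 169, 134]

query (2,3) [L1,L2,L3] — begin 0,0,0
after L1 α=1/2: [25/2, 255/2, 27]
after L2 α=2/7: [1137/14, 257/2, 381/7]
after L3 α=1/3: [1144/21, 344/3, 2029/21]
= [54, 115, 97]

at x=1,y=2 over L1,L2,L3:
+L1 (α=1/4) → [95/4, 4, 47/2]
+L2 (α=2/3) → [1127/12, 326/3, 237/2]
+L3 (α=1/2) → [2387/24, 1007/6, 619/4]
→ [99, 168, 155]

(0,2) stack=L1,L2,L3; from [0,0,0]:
+L1 (α=5/7) → [80, 25, 225/7]
+L2 (α=2/3) → [156, 169, 2815/21]
+L3 (α=3/4) → [579/4, 445/4, 4090/21]
rounded: [145, 111, 195]

query (1,0) [L1,L2,L3,L4] — begin 0,0,0
+L1 (α=1) → [55, 129, 129]
+L2 (α=2/3) → [145/3, 365/3, 247/3]
+L3 (α=1/2) → [583/6, 383/6, 991/6]
+L4 (α=2/3) → [2491/18, 3023/18, 2947/18]
→ [138, 168, 164]

at x=2,y=2 over L1,L2,L3,L4:
+L1 (α=1/4) → [13/2, 43/4, 115/4]
+L2 (α=3/4) → [1489/8, 331/16, 2527/16]
+L3 (α=6/7) → [11761/56, 2539/112, 21631/112]
+L4 (α=1/2) → [18873/112, 27179/224, 43247/224]
→ [169, 121, 193]

at x=2,y=3 over L1,L2,L3,L4:
L1 α=1/2: [25/2, 255/2, 27]
L2 α=2/7: [1137/14, 257/2, 381/7]
L3 α=1/3: [1144/21, 344/3, 2029/21]
L4 α=1/3: [6803/63, 1129/9, 4163/63]
→ [108, 125, 66]

at x=0,y=2 over L1,L2,L3,L5:
L1 α=5/7: [80, 25, 225/7]
L2 α=2/3: [156, 169, 2815/21]
L3 α=3/4: [579/4, 445/4, 4090/21]
L5 α=1/4: [2149/16, 2099/16, 2815/14]
= [134, 131, 201]


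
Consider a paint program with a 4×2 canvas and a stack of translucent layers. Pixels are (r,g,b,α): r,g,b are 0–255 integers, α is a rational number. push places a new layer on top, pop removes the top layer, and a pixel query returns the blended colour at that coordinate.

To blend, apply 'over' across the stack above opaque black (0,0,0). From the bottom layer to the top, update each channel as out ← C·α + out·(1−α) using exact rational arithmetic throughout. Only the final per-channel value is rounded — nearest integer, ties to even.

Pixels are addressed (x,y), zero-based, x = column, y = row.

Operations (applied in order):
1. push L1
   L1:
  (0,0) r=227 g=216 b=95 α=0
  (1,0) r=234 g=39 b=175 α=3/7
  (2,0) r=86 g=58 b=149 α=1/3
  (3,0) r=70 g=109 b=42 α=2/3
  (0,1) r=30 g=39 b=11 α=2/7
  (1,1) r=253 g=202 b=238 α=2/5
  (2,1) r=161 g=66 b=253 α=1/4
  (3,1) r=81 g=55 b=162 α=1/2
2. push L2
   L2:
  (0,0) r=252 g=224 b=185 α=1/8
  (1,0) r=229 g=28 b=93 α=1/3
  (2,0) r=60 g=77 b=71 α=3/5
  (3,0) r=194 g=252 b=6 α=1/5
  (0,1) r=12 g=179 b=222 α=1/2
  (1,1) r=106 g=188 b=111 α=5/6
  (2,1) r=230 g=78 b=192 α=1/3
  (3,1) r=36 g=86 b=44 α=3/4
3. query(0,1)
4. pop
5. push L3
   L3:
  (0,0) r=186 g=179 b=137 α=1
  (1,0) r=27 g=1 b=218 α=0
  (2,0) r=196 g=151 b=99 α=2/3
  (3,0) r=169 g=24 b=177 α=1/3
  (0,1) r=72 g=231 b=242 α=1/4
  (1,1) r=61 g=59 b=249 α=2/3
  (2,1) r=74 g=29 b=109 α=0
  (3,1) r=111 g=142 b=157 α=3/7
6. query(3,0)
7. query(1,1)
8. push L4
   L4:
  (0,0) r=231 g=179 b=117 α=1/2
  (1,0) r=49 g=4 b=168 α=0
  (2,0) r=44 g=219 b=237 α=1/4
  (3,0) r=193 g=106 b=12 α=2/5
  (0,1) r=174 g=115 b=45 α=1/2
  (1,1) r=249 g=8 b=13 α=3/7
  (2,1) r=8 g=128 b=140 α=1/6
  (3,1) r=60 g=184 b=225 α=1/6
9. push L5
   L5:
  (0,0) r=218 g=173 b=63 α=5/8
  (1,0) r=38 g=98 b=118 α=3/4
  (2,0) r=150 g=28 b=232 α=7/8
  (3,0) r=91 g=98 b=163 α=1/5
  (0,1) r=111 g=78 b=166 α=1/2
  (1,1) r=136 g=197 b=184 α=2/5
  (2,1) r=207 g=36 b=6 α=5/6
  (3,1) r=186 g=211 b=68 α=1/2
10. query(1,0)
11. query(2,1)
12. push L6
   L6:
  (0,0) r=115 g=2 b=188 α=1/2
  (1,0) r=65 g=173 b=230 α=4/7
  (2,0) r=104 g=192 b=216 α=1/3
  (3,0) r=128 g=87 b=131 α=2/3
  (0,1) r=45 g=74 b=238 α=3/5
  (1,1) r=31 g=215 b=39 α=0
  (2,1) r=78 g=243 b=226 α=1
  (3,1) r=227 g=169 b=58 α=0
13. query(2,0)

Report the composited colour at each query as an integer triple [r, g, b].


query (0,1) [L1,L2] — begin 0,0,0
L1 α=2/7: [60/7, 78/7, 22/7]
L2 α=1/2: [72/7, 1331/14, 788/7]
rounded: [10, 95, 113]

query (3,0) [L1,L3] — begin 0,0,0
+L1 (α=2/3) → [140/3, 218/3, 28]
+L3 (α=1/3) → [787/9, 508/9, 233/3]
→ [87, 56, 78]

query (1,1) [L1,L3] — begin 0,0,0
after L1 α=2/5: [506/5, 404/5, 476/5]
after L3 α=2/3: [372/5, 994/15, 2966/15]
rounded: [74, 66, 198]

(1,0) stack=L1,L3,L4,L5; from [0,0,0]:
+L1 (α=3/7) → [702/7, 117/7, 75]
+L3 (α=0) → [702/7, 117/7, 75]
+L4 (α=0) → [702/7, 117/7, 75]
+L5 (α=3/4) → [375/7, 2175/28, 429/4]
rounded: [54, 78, 107]

query (2,1) [L1,L3,L4,L5] — begin 0,0,0
L1 α=1/4: [161/4, 33/2, 253/4]
L3 α=0: [161/4, 33/2, 253/4]
L4 α=1/6: [279/8, 421/12, 1825/24]
L5 α=5/6: [2853/16, 2581/72, 2545/144]
rounded: [178, 36, 18]

query (2,0) [L1,L3,L4,L5,L6] — begin 0,0,0
L1 α=1/3: [86/3, 58/3, 149/3]
L3 α=2/3: [1262/9, 964/9, 743/9]
L4 α=1/4: [697/6, 1621/12, 727/6]
L5 α=7/8: [6997/48, 3973/96, 10471/48]
L6 α=1/3: [9493/72, 13189/144, 15655/72]
→ [132, 92, 217]


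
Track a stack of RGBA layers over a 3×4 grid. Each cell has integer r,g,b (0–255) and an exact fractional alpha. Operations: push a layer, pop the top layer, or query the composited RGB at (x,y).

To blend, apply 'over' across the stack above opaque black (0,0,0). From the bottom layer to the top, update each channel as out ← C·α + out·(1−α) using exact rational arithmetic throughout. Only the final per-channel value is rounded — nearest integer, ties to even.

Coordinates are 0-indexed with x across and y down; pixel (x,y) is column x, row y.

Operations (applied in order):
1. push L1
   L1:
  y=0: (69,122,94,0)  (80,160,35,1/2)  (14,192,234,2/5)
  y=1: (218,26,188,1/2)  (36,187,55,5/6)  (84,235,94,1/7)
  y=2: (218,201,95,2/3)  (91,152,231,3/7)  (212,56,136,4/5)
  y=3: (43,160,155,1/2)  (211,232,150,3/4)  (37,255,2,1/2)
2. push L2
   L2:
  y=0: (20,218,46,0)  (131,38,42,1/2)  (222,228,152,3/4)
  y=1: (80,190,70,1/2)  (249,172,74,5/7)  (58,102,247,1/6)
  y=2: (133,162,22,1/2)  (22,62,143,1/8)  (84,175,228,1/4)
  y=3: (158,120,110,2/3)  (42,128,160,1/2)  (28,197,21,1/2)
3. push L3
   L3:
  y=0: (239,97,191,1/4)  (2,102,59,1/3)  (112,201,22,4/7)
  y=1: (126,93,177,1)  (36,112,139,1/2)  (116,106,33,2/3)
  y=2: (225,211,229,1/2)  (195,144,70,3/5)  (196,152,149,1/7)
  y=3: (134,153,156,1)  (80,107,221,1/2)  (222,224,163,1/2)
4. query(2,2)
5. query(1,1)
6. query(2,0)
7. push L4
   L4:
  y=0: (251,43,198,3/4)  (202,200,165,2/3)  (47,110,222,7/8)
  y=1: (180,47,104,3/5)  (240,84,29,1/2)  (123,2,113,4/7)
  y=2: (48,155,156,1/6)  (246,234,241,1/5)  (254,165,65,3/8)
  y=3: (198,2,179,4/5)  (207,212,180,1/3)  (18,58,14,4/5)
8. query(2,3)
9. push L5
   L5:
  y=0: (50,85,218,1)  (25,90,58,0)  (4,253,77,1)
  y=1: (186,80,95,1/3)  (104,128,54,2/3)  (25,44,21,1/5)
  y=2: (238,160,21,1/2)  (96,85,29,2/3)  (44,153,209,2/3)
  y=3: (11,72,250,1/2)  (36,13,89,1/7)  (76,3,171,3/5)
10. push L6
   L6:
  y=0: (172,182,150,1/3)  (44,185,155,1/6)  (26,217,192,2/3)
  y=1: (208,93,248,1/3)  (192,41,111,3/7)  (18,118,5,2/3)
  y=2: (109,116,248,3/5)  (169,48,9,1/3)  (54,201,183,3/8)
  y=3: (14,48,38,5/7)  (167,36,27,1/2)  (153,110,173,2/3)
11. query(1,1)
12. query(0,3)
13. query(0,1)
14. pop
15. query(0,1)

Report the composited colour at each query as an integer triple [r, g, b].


(2,2) stack=L1,L2,L3; from [0,0,0]:
+L1 (α=4/5) → [848/5, 224/5, 544/5]
+L2 (α=1/4) → [741/5, 1547/20, 693/5]
+L3 (α=1/7) → [5426/35, 6161/70, 4903/35]
rounded: [155, 88, 140]

(1,1) stack=L1,L2,L3; from [0,0,0]:
+L1 (α=5/6) → [30, 935/6, 275/6]
+L2 (α=5/7) → [1305/7, 3515/21, 1385/21]
+L3 (α=1/2) → [1557/14, 5867/42, 2152/21]
= [111, 140, 102]

at x=2,y=0 over L1,L2,L3:
after L1 α=2/5: [28/5, 384/5, 468/5]
after L2 α=3/4: [1679/10, 951/5, 687/5]
after L3 α=4/7: [9517/70, 6873/35, 2501/35]
→ [136, 196, 71]

at x=2,y=3 over L1,L2,L3,L4:
after L1 α=1/2: [37/2, 255/2, 1]
after L2 α=1/2: [93/4, 649/4, 11]
after L3 α=1/2: [981/8, 1545/8, 87]
after L4 α=4/5: [1557/40, 3401/40, 143/5]
= [39, 85, 29]

(1,1) stack=L1,L2,L3,L4,L5,L6; from [0,0,0]:
+L1 (α=5/6) → [30, 935/6, 275/6]
+L2 (α=5/7) → [1305/7, 3515/21, 1385/21]
+L3 (α=1/2) → [1557/14, 5867/42, 2152/21]
+L4 (α=1/2) → [4917/28, 9395/84, 2761/42]
+L5 (α=2/3) → [10741/84, 30899/252, 7297/126]
+L6 (α=3/7) → [22837/147, 38648/441, 35573/441]
→ [155, 88, 81]

query (0,3) [L1,L2,L3,L4,L5,L6] — begin 0,0,0
after L1 α=1/2: [43/2, 80, 155/2]
after L2 α=2/3: [225/2, 320/3, 595/6]
after L3 α=1: [134, 153, 156]
after L4 α=4/5: [926/5, 161/5, 872/5]
after L5 α=1/2: [981/10, 521/10, 1061/5]
after L6 α=5/7: [1331/35, 1721/35, 3072/35]
→ [38, 49, 88]

query (0,1) [L1,L2,L3,L4,L5,L6] — begin 0,0,0
after L1 α=1/2: [109, 13, 94]
after L2 α=1/2: [189/2, 203/2, 82]
after L3 α=1: [126, 93, 177]
after L4 α=3/5: [792/5, 327/5, 666/5]
after L5 α=1/3: [838/5, 1054/15, 1807/15]
after L6 α=1/3: [2716/15, 3503/45, 7334/45]
→ [181, 78, 163]

at x=0,y=1 over L1,L2,L3,L4,L5:
+L1 (α=1/2) → [109, 13, 94]
+L2 (α=1/2) → [189/2, 203/2, 82]
+L3 (α=1) → [126, 93, 177]
+L4 (α=3/5) → [792/5, 327/5, 666/5]
+L5 (α=1/3) → [838/5, 1054/15, 1807/15]
→ [168, 70, 120]


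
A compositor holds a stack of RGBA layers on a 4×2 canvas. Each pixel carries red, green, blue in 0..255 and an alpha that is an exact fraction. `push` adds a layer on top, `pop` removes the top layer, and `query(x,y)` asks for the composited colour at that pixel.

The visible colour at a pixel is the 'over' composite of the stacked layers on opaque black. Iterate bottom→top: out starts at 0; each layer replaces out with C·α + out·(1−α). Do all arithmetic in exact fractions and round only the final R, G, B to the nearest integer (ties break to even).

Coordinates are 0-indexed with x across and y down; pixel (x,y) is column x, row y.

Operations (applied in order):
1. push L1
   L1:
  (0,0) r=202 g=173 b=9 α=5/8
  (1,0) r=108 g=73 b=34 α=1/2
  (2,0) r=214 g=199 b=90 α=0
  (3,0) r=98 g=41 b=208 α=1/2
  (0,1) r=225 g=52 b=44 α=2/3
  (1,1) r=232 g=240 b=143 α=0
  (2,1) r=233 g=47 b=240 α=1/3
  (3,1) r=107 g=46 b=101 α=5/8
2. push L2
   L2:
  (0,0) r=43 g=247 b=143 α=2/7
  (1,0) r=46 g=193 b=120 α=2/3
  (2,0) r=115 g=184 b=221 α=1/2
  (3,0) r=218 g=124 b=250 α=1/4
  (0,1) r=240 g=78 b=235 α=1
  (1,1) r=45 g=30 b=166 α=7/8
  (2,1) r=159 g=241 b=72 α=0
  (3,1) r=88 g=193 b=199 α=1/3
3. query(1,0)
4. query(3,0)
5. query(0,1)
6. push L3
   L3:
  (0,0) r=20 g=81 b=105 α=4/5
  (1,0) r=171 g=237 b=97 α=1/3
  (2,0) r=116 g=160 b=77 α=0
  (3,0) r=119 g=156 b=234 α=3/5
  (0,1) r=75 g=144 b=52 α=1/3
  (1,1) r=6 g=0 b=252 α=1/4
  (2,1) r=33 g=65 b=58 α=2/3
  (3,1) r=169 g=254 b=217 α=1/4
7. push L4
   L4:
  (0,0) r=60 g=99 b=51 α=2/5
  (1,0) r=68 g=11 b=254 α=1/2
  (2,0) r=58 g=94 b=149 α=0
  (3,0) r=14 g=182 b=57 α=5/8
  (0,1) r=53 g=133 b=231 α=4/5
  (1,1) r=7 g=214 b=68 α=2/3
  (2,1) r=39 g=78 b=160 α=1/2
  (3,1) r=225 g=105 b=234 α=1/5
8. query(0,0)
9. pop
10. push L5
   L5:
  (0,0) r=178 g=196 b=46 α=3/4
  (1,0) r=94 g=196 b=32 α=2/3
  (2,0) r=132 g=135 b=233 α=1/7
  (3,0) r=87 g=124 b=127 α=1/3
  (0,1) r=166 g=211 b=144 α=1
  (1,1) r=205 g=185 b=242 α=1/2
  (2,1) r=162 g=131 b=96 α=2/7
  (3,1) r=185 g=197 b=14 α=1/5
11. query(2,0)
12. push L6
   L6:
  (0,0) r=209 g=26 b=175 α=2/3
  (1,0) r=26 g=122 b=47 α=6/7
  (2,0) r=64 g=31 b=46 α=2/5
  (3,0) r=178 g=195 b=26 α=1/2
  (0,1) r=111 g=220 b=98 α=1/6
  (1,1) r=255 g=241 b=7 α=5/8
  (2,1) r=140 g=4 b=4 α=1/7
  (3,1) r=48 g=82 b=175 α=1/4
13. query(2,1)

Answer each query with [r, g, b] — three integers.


(1,0) stack=L1,L2; from [0,0,0]:
after L1 α=1/2: [54, 73/2, 17]
after L2 α=2/3: [146/3, 845/6, 257/3]
= [49, 141, 86]

query (3,0) [L1,L2] — begin 0,0,0
L1 α=1/2: [49, 41/2, 104]
L2 α=1/4: [365/4, 371/8, 281/2]
rounded: [91, 46, 140]

at x=0,y=1 over L1,L2:
+L1 (α=2/3) → [150, 104/3, 88/3]
+L2 (α=1) → [240, 78, 235]
rounded: [240, 78, 235]

(0,0) stack=L1,L2,L3,L4; from [0,0,0]:
after L1 α=5/8: [505/4, 865/8, 45/8]
after L2 α=2/7: [2869/28, 8277/56, 359/8]
after L3 α=4/5: [5109/140, 26421/280, 3719/40]
after L4 α=2/5: [32127/700, 134703/1400, 15237/200]
= [46, 96, 76]

at x=2,y=0 over L1,L2,L3,L5:
after L1 α=0: [0, 0, 0]
after L2 α=1/2: [115/2, 92, 221/2]
after L3 α=0: [115/2, 92, 221/2]
after L5 α=1/7: [477/7, 687/7, 128]
→ [68, 98, 128]

(2,1) stack=L1,L2,L3,L5,L6; from [0,0,0]:
+L1 (α=1/3) → [233/3, 47/3, 80]
+L2 (α=0) → [233/3, 47/3, 80]
+L3 (α=2/3) → [431/9, 437/9, 196/3]
+L5 (α=2/7) → [5071/63, 649/9, 1556/21]
+L6 (α=1/7) → [13082/147, 1310/21, 3140/49]
→ [89, 62, 64]


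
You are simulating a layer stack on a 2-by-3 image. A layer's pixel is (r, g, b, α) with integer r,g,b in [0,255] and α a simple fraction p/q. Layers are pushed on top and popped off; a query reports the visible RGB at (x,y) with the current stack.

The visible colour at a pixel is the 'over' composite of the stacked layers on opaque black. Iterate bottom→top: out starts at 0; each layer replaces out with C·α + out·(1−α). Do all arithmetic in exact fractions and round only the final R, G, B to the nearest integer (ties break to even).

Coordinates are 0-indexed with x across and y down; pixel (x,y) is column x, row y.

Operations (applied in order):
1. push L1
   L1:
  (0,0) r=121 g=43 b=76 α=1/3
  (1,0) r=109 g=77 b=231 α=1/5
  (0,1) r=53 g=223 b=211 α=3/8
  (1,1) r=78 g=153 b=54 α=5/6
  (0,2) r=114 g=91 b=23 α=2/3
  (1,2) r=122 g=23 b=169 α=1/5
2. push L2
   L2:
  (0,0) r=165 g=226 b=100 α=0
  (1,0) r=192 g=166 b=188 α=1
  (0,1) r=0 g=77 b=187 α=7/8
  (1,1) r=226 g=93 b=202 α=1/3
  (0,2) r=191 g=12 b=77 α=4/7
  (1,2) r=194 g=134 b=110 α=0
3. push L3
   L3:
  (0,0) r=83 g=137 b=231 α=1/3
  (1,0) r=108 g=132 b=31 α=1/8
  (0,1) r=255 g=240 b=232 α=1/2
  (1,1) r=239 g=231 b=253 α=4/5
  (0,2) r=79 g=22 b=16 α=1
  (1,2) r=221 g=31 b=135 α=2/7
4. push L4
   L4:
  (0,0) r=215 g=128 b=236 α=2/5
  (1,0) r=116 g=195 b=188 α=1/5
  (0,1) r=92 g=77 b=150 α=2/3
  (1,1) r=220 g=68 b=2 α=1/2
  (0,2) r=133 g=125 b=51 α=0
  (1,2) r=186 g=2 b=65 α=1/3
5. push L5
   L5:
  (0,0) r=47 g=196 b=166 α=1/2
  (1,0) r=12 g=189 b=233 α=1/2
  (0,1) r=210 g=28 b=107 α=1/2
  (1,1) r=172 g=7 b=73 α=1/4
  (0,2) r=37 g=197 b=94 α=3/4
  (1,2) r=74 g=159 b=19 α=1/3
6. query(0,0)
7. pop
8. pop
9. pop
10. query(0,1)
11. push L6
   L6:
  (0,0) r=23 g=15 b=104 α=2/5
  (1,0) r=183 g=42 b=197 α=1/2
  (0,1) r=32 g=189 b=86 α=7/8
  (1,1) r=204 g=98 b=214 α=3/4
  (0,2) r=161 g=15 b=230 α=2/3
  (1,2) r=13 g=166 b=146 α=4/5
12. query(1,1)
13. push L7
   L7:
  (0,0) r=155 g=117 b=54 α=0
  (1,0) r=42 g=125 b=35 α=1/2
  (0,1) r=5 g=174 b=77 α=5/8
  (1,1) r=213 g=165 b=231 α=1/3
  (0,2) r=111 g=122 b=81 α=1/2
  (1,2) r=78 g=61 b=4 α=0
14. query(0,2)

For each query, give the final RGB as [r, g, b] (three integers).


query (0,0) [L1,L2,L3,L4,L5] — begin 0,0,0
after L1 α=1/3: [121/3, 43/3, 76/3]
after L2 α=0: [121/3, 43/3, 76/3]
after L3 α=1/3: [491/9, 497/9, 845/9]
after L4 α=2/5: [1781/15, 253/3, 2261/15]
after L5 α=1/2: [1243/15, 841/6, 4751/30]
→ [83, 140, 158]

query (0,1) [L1,L2] — begin 0,0,0
after L1 α=3/8: [159/8, 669/8, 633/8]
after L2 α=7/8: [159/64, 4981/64, 11105/64]
→ [2, 78, 174]

(1,1) stack=L1,L2,L6; from [0,0,0]:
after L1 α=5/6: [65, 255/2, 45]
after L2 α=1/3: [356/3, 116, 292/3]
after L6 α=3/4: [548/3, 205/2, 1109/6]
= [183, 102, 185]

query (0,2) [L1,L2,L6,L7] — begin 0,0,0
L1 α=2/3: [76, 182/3, 46/3]
L2 α=4/7: [992/7, 230/7, 354/7]
L6 α=2/3: [1082/7, 440/21, 3574/21]
L7 α=1/2: [1859/14, 1501/21, 5275/42]
→ [133, 71, 126]


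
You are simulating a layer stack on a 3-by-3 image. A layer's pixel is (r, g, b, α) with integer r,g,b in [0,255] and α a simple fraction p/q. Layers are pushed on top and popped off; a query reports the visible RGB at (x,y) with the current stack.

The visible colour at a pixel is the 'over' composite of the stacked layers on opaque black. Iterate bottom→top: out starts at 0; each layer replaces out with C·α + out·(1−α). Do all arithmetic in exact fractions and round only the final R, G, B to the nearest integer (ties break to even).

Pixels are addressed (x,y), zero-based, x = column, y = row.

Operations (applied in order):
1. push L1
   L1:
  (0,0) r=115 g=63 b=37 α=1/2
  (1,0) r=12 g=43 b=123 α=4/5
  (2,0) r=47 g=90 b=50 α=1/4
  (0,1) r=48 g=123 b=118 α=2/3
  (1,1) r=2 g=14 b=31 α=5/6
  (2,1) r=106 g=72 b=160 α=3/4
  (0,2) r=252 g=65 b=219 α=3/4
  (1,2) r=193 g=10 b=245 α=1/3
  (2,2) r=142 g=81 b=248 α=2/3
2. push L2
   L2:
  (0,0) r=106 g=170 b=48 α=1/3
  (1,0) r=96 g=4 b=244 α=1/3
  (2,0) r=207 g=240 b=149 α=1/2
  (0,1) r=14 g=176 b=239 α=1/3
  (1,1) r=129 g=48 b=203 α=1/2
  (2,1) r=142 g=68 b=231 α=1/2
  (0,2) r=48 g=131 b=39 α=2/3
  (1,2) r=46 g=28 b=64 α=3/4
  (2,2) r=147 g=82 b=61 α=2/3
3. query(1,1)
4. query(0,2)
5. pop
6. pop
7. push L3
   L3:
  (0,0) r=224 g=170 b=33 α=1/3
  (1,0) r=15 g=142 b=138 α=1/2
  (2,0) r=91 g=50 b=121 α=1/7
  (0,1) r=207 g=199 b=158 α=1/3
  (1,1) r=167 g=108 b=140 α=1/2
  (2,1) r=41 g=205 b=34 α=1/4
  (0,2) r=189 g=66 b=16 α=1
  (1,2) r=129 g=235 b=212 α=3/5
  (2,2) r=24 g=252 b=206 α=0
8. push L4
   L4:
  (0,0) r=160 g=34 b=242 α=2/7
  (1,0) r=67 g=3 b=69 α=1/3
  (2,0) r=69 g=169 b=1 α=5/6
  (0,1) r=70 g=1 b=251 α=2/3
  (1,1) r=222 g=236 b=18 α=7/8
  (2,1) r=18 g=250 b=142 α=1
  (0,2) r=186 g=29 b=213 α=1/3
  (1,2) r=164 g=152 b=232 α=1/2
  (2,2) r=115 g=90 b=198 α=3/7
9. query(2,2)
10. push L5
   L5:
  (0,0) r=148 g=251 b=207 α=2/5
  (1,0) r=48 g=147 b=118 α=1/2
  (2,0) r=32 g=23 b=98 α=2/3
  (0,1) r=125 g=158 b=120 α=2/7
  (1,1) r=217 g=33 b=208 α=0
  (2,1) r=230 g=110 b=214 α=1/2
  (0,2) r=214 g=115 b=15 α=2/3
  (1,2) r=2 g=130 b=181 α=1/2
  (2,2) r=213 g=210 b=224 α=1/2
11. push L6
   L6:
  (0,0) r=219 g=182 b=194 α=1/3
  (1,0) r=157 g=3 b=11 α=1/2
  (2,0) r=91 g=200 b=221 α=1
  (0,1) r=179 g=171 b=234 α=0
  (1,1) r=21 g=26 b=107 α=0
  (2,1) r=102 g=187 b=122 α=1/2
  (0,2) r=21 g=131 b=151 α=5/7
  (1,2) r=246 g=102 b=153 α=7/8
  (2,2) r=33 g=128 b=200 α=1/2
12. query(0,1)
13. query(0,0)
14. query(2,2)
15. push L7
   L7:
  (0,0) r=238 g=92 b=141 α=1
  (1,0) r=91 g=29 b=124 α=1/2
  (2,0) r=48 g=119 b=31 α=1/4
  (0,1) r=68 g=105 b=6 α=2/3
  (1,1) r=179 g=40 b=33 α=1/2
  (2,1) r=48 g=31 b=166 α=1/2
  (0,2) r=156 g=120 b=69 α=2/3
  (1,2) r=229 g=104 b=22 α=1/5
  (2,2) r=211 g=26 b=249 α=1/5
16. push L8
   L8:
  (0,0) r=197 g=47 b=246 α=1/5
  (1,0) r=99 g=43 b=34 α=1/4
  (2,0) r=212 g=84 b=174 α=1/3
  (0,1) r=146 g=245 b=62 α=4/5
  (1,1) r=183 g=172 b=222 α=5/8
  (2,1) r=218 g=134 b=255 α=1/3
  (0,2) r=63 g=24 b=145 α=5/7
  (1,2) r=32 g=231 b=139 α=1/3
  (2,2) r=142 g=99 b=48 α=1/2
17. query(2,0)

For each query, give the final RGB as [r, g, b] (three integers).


query (1,1) [L1,L2] — begin 0,0,0
L1 α=5/6: [5/3, 35/3, 155/6]
L2 α=1/2: [196/3, 179/6, 1373/12]
rounded: [65, 30, 114]

at x=0,y=2 over L1,L2:
L1 α=3/4: [189, 195/4, 657/4]
L2 α=2/3: [95, 1243/12, 323/4]
→ [95, 104, 81]

query (2,2) [L3,L4] — begin 0,0,0
L3 α=0: [0, 0, 0]
L4 α=3/7: [345/7, 270/7, 594/7]
rounded: [49, 39, 85]

at x=0,y=1 over L3,L4,L5,L6:
after L3 α=1/3: [69, 199/3, 158/3]
after L4 α=2/3: [209/3, 205/9, 1664/9]
after L5 α=2/7: [1795/21, 3869/63, 10480/63]
after L6 α=0: [1795/21, 3869/63, 10480/63]
→ [85, 61, 166]

at x=0,y=0 over L3,L4,L5,L6:
after L3 α=1/3: [224/3, 170/3, 11]
after L4 α=2/7: [2080/21, 1054/21, 77]
after L5 α=2/5: [4152/35, 4568/35, 129]
after L6 α=1/3: [5323/35, 15506/105, 452/3]
= [152, 148, 151]

query (2,2) [L3,L4,L5,L6] — begin 0,0,0
+L3 (α=0) → [0, 0, 0]
+L4 (α=3/7) → [345/7, 270/7, 594/7]
+L5 (α=1/2) → [918/7, 870/7, 1081/7]
+L6 (α=1/2) → [1149/14, 883/7, 2481/14]
rounded: [82, 126, 177]

(2,0) stack=L3,L4,L5,L6,L7,L8; from [0,0,0]:
+L3 (α=1/7) → [13, 50/7, 121/7]
+L4 (α=5/6) → [179/3, 5965/42, 26/7]
+L5 (α=2/3) → [371/9, 7897/126, 466/7]
+L6 (α=1) → [91, 200, 221]
+L7 (α=1/4) → [321/4, 719/4, 347/2]
+L8 (α=1/3) → [745/6, 887/6, 521/3]
= [124, 148, 174]


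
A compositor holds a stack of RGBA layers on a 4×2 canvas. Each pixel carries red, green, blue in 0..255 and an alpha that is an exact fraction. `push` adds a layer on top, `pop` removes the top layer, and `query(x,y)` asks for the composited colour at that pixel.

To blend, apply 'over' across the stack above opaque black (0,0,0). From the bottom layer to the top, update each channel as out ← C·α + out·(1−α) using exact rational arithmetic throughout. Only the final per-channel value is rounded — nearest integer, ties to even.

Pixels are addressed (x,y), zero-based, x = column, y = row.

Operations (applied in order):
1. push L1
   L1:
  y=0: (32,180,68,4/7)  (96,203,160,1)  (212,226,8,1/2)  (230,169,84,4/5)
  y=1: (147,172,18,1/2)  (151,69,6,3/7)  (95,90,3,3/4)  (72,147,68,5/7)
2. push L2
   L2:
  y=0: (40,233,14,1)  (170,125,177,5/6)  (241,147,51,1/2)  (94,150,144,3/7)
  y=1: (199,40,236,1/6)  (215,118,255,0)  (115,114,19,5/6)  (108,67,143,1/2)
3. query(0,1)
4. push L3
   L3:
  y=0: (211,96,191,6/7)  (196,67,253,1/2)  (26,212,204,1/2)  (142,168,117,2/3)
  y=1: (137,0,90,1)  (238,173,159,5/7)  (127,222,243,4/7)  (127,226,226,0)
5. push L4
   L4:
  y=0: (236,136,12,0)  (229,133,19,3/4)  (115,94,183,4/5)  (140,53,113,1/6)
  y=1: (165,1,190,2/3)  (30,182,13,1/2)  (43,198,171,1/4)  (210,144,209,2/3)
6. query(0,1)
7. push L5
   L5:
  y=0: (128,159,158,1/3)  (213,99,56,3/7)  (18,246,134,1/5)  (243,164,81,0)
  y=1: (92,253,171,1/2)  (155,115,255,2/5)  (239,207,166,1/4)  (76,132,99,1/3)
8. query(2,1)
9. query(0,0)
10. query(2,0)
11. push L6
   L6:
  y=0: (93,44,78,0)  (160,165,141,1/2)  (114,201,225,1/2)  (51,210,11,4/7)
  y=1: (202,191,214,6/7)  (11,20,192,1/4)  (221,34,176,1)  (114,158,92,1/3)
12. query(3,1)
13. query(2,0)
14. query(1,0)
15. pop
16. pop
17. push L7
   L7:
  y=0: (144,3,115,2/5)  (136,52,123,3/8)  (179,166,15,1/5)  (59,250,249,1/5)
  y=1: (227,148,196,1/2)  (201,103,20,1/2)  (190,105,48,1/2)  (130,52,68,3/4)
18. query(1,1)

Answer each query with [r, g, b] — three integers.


(0,1) stack=L1,L2; from [0,0,0]:
+L1 (α=1/2) → [147/2, 86, 9]
+L2 (α=1/6) → [1133/12, 235/3, 281/6]
→ [94, 78, 47]

(0,1) stack=L1,L2,L3,L4; from [0,0,0]:
L1 α=1/2: [147/2, 86, 9]
L2 α=1/6: [1133/12, 235/3, 281/6]
L3 α=1: [137, 0, 90]
L4 α=2/3: [467/3, 2/3, 470/3]
→ [156, 1, 157]

at x=2,y=1 over L1,L2,L3,L4,L5:
after L1 α=3/4: [285/4, 135/2, 9/4]
after L2 α=5/6: [2585/24, 425/4, 389/24]
after L3 α=4/7: [6649/56, 4827/28, 8165/56]
after L4 α=1/4: [22355/224, 20025/112, 34071/224]
after L5 α=1/4: [120601/896, 83259/448, 139397/896]
rounded: [135, 186, 156]

at x=0,y=0 over L1,L2,L3,L4,L5:
+L1 (α=4/7) → [128/7, 720/7, 272/7]
+L2 (α=1) → [40, 233, 14]
+L3 (α=6/7) → [1306/7, 809/7, 1160/7]
+L4 (α=0) → [1306/7, 809/7, 1160/7]
+L5 (α=1/3) → [3508/21, 2731/21, 1142/7]
= [167, 130, 163]

at x=2,y=0 over L1,L2,L3,L4,L5:
L1 α=1/2: [106, 113, 4]
L2 α=1/2: [347/2, 130, 55/2]
L3 α=1/2: [399/4, 171, 463/4]
L4 α=4/5: [2239/20, 547/5, 3391/20]
L5 α=1/5: [2329/25, 3418/25, 4061/25]
rounded: [93, 137, 162]

at x=3,y=1 over L1,L2,L3,L4,L5,L6:
after L1 α=5/7: [360/7, 105, 340/7]
after L2 α=1/2: [558/7, 86, 1341/14]
after L3 α=0: [558/7, 86, 1341/14]
after L4 α=2/3: [1166/7, 374/3, 7193/42]
after L5 α=1/3: [2864/21, 1144/9, 9272/63]
after L6 α=1/3: [8122/63, 3710/27, 24340/189]
rounded: [129, 137, 129]

(2,0) stack=L1,L2,L3,L4,L5,L6; from [0,0,0]:
L1 α=1/2: [106, 113, 4]
L2 α=1/2: [347/2, 130, 55/2]
L3 α=1/2: [399/4, 171, 463/4]
L4 α=4/5: [2239/20, 547/5, 3391/20]
L5 α=1/5: [2329/25, 3418/25, 4061/25]
L6 α=1/2: [5179/50, 8443/50, 4843/25]
rounded: [104, 169, 194]

query (1,0) [L1,L2,L3,L4,L5,L6] — begin 0,0,0
+L1 (α=1) → [96, 203, 160]
+L2 (α=5/6) → [473/3, 138, 1045/6]
+L3 (α=1/2) → [1061/6, 205/2, 2563/12]
+L4 (α=3/4) → [5183/24, 1003/8, 3247/48]
+L5 (α=3/7) → [9017/42, 1597/14, 5263/84]
+L6 (α=1/2) → [15737/84, 3907/28, 17107/168]
rounded: [187, 140, 102]

at x=1,y=1 over L1,L2,L3,L4,L7:
after L1 α=3/7: [453/7, 207/7, 18/7]
after L2 α=0: [453/7, 207/7, 18/7]
after L3 α=5/7: [9236/49, 6469/49, 5601/49]
after L4 α=1/2: [5353/49, 15387/98, 3119/49]
after L7 α=1/2: [7601/49, 25481/196, 4099/98]
= [155, 130, 42]


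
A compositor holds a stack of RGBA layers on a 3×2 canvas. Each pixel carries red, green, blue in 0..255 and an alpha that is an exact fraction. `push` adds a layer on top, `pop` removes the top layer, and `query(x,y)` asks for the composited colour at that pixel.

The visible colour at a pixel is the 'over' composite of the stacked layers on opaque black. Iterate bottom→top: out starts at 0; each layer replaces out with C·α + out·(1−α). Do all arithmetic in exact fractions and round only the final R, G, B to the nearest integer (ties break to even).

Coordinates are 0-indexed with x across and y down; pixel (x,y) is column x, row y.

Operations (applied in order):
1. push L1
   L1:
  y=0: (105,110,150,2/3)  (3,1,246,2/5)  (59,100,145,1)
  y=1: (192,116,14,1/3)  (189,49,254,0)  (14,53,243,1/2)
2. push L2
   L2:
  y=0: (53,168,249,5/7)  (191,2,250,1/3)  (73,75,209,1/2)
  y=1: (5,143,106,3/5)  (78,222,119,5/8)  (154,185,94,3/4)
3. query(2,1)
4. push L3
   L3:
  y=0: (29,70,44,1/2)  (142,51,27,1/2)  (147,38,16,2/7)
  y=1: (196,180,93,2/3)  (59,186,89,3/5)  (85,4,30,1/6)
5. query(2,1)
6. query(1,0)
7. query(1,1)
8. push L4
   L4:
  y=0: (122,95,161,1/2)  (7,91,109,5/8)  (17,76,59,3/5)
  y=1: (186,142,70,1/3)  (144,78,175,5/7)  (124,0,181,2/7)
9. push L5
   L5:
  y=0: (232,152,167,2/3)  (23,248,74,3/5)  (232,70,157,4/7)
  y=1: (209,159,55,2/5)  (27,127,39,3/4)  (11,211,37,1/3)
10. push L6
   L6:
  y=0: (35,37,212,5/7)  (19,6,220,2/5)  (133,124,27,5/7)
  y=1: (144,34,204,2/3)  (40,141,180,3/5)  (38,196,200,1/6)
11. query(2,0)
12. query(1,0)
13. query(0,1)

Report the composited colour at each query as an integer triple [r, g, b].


(2,1) stack=L1,L2; from [0,0,0]:
L1 α=1/2: [7, 53/2, 243/2]
L2 α=3/4: [469/4, 1163/8, 807/8]
= [117, 145, 101]

at x=2,y=1 over L1,L2,L3:
+L1 (α=1/2) → [7, 53/2, 243/2]
+L2 (α=3/4) → [469/4, 1163/8, 807/8]
+L3 (α=1/6) → [895/8, 1949/16, 1425/16]
rounded: [112, 122, 89]

at x=1,y=0 over L1,L2,L3:
+L1 (α=2/5) → [6/5, 2/5, 492/5]
+L2 (α=1/3) → [967/15, 14/15, 2234/15]
+L3 (α=1/2) → [3097/30, 779/30, 2639/30]
rounded: [103, 26, 88]

(1,1) stack=L1,L2,L3; from [0,0,0]:
L1 α=0: [0, 0, 0]
L2 α=5/8: [195/4, 555/4, 595/8]
L3 α=3/5: [549/10, 1671/10, 1663/20]
→ [55, 167, 83]

query (2,0) [L1,L2,L3,L4,L5,L6] — begin 0,0,0
after L1 α=1: [59, 100, 145]
after L2 α=1/2: [66, 175/2, 177]
after L3 α=2/7: [624/7, 1027/14, 131]
after L4 α=3/5: [321/7, 2623/35, 439/5]
after L5 α=4/7: [7459/49, 17669/245, 4457/35]
after L6 α=5/7: [47503/343, 187238/1715, 13639/245]
= [138, 109, 56]

at x=1,y=0 over L1,L2,L3,L4,L5,L6:
+L1 (α=2/5) → [6/5, 2/5, 492/5]
+L2 (α=1/3) → [967/15, 14/15, 2234/15]
+L3 (α=1/2) → [3097/30, 779/30, 2639/30]
+L4 (α=5/8) → [3447/80, 5329/80, 8089/80]
+L5 (α=3/5) → [6207/200, 35089/200, 16969/200]
+L6 (α=2/5) → [26221/1000, 107667/1000, 138907/1000]
= [26, 108, 139]

(0,1) stack=L1,L2,L3,L4,L5,L6; from [0,0,0]:
after L1 α=1/3: [64, 116/3, 14/3]
after L2 α=3/5: [143/5, 1519/15, 982/15]
after L3 α=2/3: [701/5, 6919/45, 3772/45]
after L4 α=1/3: [2332/15, 20228/135, 10694/135]
after L5 α=2/5: [4422/25, 34538/225, 15644/225]
after L6 α=2/3: [3874/25, 49838/675, 107444/675]
rounded: [155, 74, 159]


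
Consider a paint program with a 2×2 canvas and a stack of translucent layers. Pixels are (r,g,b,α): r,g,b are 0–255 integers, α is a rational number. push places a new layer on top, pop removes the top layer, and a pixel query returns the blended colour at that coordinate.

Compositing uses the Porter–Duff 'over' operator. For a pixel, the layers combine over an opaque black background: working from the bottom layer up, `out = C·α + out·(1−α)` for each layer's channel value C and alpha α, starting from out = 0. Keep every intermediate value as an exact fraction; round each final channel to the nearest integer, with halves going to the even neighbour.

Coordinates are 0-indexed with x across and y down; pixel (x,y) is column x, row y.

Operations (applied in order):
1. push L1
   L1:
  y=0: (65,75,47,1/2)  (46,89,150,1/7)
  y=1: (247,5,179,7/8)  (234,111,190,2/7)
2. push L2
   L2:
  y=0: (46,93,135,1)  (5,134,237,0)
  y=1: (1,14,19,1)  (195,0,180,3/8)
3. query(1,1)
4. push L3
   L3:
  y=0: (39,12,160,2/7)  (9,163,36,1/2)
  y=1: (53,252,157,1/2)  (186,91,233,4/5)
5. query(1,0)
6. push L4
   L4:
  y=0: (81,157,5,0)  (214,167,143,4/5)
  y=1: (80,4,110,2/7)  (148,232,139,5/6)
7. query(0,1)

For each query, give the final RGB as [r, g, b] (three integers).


query (1,1) [L1,L2] — begin 0,0,0
after L1 α=2/7: [468/7, 222/7, 380/7]
after L2 α=3/8: [6435/56, 555/28, 710/7]
= [115, 20, 101]

(1,0) stack=L1,L2,L3; from [0,0,0]:
after L1 α=1/7: [46/7, 89/7, 150/7]
after L2 α=0: [46/7, 89/7, 150/7]
after L3 α=1/2: [109/14, 615/7, 201/7]
= [8, 88, 29]

(0,1) stack=L1,L2,L3,L4; from [0,0,0]:
+L1 (α=7/8) → [1729/8, 35/8, 1253/8]
+L2 (α=1) → [1, 14, 19]
+L3 (α=1/2) → [27, 133, 88]
+L4 (α=2/7) → [295/7, 673/7, 660/7]
→ [42, 96, 94]


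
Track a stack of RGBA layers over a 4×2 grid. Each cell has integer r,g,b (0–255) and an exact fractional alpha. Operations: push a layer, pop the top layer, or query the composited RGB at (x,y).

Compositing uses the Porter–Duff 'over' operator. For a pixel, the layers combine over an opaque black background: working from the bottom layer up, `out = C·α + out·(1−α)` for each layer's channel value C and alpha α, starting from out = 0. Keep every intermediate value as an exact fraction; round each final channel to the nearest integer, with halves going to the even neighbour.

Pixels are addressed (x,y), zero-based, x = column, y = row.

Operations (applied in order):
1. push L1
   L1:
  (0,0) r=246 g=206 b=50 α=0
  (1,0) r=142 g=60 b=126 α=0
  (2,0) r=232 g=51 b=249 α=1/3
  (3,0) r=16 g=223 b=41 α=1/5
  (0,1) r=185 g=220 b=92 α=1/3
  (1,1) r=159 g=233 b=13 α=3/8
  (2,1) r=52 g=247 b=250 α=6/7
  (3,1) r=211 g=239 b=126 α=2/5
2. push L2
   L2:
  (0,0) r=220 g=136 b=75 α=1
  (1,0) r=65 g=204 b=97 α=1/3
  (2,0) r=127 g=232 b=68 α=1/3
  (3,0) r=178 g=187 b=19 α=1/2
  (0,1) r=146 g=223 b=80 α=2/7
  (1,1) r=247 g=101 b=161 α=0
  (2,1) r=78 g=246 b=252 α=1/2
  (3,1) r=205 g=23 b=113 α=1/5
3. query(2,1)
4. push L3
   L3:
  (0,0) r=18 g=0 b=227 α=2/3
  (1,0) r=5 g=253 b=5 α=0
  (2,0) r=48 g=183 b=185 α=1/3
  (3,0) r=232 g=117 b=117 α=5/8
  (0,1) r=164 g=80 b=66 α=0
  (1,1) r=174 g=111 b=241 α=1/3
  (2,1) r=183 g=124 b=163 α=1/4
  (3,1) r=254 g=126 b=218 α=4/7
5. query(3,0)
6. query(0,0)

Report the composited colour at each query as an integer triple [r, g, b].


(2,1) stack=L1,L2; from [0,0,0]:
after L1 α=6/7: [312/7, 1482/7, 1500/7]
after L2 α=1/2: [429/7, 1602/7, 1632/7]
→ [61, 229, 233]

query (3,0) [L1,L2,L3] — begin 0,0,0
after L1 α=1/5: [16/5, 223/5, 41/5]
after L2 α=1/2: [453/5, 579/5, 68/5]
after L3 α=5/8: [7159/40, 2331/20, 3129/40]
→ [179, 117, 78]

at x=0,y=0 over L1,L2,L3:
after L1 α=0: [0, 0, 0]
after L2 α=1: [220, 136, 75]
after L3 α=2/3: [256/3, 136/3, 529/3]
rounded: [85, 45, 176]
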